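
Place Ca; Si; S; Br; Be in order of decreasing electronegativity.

Br > S > Si > Be > Ca

Be is in period 2, group 2; Si is in period 3, group 14; S is in period 3, group 16; Ca is in period 4, group 2; Br is in period 4, group 17.
EN rises left→right (higher Z_eff, smaller atoms) and falls top→bottom (larger, more shielded atoms).
Neither a single period nor a single group — weigh both effects.
Be > Ca: they share group 2; the group trend gives Be the larger value.
Si > Be: period and group pull opposite ways; the across-period shift dominates (1.90 vs 1.57).
S > Si: both are in period 3; the period trend gives S the larger value.
Br > S: the two effects oppose for this pair; the across-period effect wins (2.96 vs 2.58).
Approximate values (Pauling): Be 1.57, Si 1.90, S 2.58, Ca 1.00, Br 2.96.
So from highest to lowest: Br > S > Si > Be > Ca.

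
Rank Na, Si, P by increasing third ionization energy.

After 2 electrons have been removed, what remains? Na²⁺ is already 1 electron into the core; Si²⁺ still has 2 valence electrons; P²⁺ still has 3 valence electrons.
Breaking into a closed-shell core is much more expensive than removing a leftover valence electron — Na has the largest IE_3 here.
Valence configurations: Si²⁺ [Ne]3s², P²⁺ [Ne]3s²3p¹.
P²⁺ loses a lone 3p electron whereas Si²⁺ must break into a filled 3s² pair, so IE_3(Si) > IE_3(P) even though P has the higher nuclear charge.
The numbers (kJ/mol): Na 6910, Si 3232, P 2914.
Putting it together, IE_3: P < Si < Na.

P < Si < Na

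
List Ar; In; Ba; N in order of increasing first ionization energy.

N is in period 2, group 15; Ar is in period 3, group 18; In is in period 5, group 13; Ba is in period 6, group 2.
First ionization energy rises across a period (greater Z_eff holds electrons more tightly) and falls down a group (valence electrons are farther from the nucleus).
Here both period and group differ, so the two effects have to be weighed against each other.
In > Ba: both effects reinforce here, so In is clearly the higher of the two.
N > In: relative to In, both the across-period and down-group shifts push N's first ionization energy up.
Ar > N: period and group pull opposite ways; the across-period shift dominates (1521 vs 1402 kJ/mol).
Approximate values (kJ/mol): N 1402, Ar 1521, In 558, Ba 503.
So from lowest to highest: Ba < In < N < Ar.

Ba, In, N, Ar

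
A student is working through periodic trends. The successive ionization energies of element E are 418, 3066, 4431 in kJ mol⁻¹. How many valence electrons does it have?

1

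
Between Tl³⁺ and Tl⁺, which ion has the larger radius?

Both ions have Z = 81 protons, but Tl³⁺ has lost more electrons, so its remaining electrons feel a larger effective nuclear charge per electron and are pulled in more tightly.
Higher positive charge → smaller ion, so Tl⁺ > Tl³⁺.

Tl⁺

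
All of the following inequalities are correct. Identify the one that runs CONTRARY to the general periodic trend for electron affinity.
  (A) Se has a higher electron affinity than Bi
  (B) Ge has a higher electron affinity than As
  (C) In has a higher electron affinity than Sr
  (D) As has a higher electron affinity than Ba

The general trend: electron affinity increases across a period and decreases down a group.
(A) Se (period 4, group 16) vs Bi (period 6, group 15): the stated order agrees with the simple trend.
(B) Ge (period 4, group 14) vs As (period 4, group 15): the stated order contradicts the simple trend.
(C) In (period 5, group 13) vs Sr (period 5, group 2): the stated order agrees with the simple trend.
(D) As (period 4, group 15) vs Ba (period 6, group 2): the stated order agrees with the simple trend.
The exception is (B): adding an electron to As's half-filled 4p³ is unfavourable, so Ge (4p²) has the more exothermic EA.

(B)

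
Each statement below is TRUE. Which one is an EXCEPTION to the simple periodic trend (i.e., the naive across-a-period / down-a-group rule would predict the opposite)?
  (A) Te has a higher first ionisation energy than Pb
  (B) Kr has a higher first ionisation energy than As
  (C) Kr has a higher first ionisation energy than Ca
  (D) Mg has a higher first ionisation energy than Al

The general trend: first ionisation energy increases across a period and decreases down a group.
(A) Te (period 5, group 16) vs Pb (period 6, group 14): the stated order agrees with the simple trend.
(B) Kr (period 4, group 18) vs As (period 4, group 15): the stated order agrees with the simple trend.
(C) Kr (period 4, group 18) vs Ca (period 4, group 2): the stated order agrees with the simple trend.
(D) Mg (period 3, group 2) vs Al (period 3, group 13): the stated order contradicts the simple trend.
The exception is (D): Al's single 3p electron is easier to remove than one from Mg's filled 3s².

(D)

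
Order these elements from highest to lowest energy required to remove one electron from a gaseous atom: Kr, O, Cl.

Kr, O, Cl

O is in period 2, group 16; Cl is in period 3, group 17; Kr is in period 4, group 18.
First ionization energy rises across a period (greater Z_eff holds electrons more tightly) and falls down a group (valence electrons are farther from the nucleus).
A diagonal step moves right (one effect) and down (the opposite effect) at once.
O > Cl: period and group pull opposite ways; the down-group shift dominates (1314 vs 1251 kJ/mol).
Kr > O: the two effects oppose for this pair; the across-period effect wins (1351 vs 1314 kJ/mol).
For reference (kJ/mol): O 1314, Cl 1251, Kr 1351.
So from highest to lowest: Kr > O > Cl.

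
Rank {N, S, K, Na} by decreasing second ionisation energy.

Na, K, N, S

The second ionization energy removes an electron from the +1 ion. For each element: N⁺ still has 4 valence electrons; S⁺ still has 5 valence electrons; K⁺ is the bare [Ar] core; Na⁺ is the bare [Ne] core.
Core electrons are held far more tightly than valence electrons, so K and Na top the IE_2 order.
Valence configurations: N⁺ [He]2s²2p², S⁺ [Ne]3s²3p³.
Tabulated IE_2 (kJ/mol): N 2856, S 2252, K 3052, Na 4562.
So the second ionization energies run S < N < K < Na.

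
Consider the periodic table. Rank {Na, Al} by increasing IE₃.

Al, Na

After 2 electrons have been removed, what remains? Na²⁺ is already 1 electron into the core; Al²⁺ still has 1 valence electron.
Pulling an electron out of a noble-gas core costs far more than removing a remaining valence electron, so Na sits at the high end of IE_3.
Approximate IE_3 values (kJ/mol): Na 6910, Al 2745.
Putting it together, IE_3: Al < Na.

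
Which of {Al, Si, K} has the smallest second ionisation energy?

Si

IE_2 is the cost of taking one more electron from the +1 cation: Al⁺ still has 2 valence electrons; Si⁺ still has 3 valence electrons; K⁺ is the bare [Ar] core.
Breaking into a closed-shell core is much more expensive than removing a leftover valence electron — K has the largest IE_2 here.
Valence configurations: Al⁺ [Ne]3s², Si⁺ [Ne]3s²3p¹.
Si⁺ loses a lone 3p electron whereas Al⁺ must break into a filled 3s² pair, so IE_2(Al) > IE_2(Si) even though Si has the higher nuclear charge.
The numbers (kJ/mol): Al 1817, Si 1577, K 3052.
Overall IE_2 order: Si < Al < K.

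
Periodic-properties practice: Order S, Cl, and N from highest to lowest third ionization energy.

N, Cl, S

After 2 electrons have been removed, what remains? S²⁺ still has 4 valence electrons; Cl²⁺ still has 5 valence electrons; N²⁺ still has 3 valence electrons.
All are still removing valence electrons, so compare the +2 ions as you would atoms: IE_3 generally rises across a period (higher Z_eff) and falls down a group (larger shell), subject to the usual subshell exceptions.
Valence configurations: S²⁺ [Ne]3s²3p², Cl²⁺ [Ne]3s²3p³, N²⁺ [He]2s²2p¹.
Approximate IE_3 values (kJ/mol): S 3357, Cl 3822, N 4578.
Overall IE_3 order: S < Cl < N.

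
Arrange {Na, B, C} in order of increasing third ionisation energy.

The third ionization energy removes an electron from the +2 ion. For each element: Na²⁺ is already 1 electron into the core; B²⁺ still has 1 valence electron; C²⁺ still has 2 valence electrons.
Pulling an electron out of a noble-gas core costs far more than removing a remaining valence electron, so Na sits at the high end of IE_3.
Valence configurations: B²⁺ [He]2s¹, C²⁺ [He]2s².
Approximate IE_3 values (kJ/mol): Na 6910, B 3660, C 4620.
Hence IE_3: B < C < Na.

B, C, Na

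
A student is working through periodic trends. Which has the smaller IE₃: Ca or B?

IE_3 is the cost of taking one more electron from the +2 cation: Ca²⁺ is the bare [Ar] core; B²⁺ still has 1 valence electron.
Breaking into a closed-shell core is much more expensive than removing a leftover valence electron — Ca has the largest IE_3 here.
The numbers (kJ/mol): Ca 4912, B 3660.
Overall IE_3 order: B < Ca.

B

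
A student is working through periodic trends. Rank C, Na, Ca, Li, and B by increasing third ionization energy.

After 2 electrons have been removed, what remains? C²⁺ still has 2 valence electrons; Na²⁺ is already 1 electron into the core; Ca²⁺ is the bare [Ar] core; Li²⁺ is already 1 electron into the core; B²⁺ still has 1 valence electron.
Pulling an electron out of a noble-gas core costs far more than removing a remaining valence electron, so Ca, Na and Li sit at the high end of IE_3.
Valence configurations: C²⁺ [He]2s², B²⁺ [He]2s¹.
Approximate IE_3 values (kJ/mol): C 4620, Na 6910, Ca 4912, Li 11815, B 3660.
Putting it together, IE_3: B < C < Ca < Na < Li.

B, C, Ca, Na, Li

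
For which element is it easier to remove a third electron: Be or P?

P

IE_3 is the cost of taking one more electron from the +2 cation: Be²⁺ is the bare [He] core; P²⁺ still has 3 valence electrons.
Breaking into a closed-shell core is much more expensive than removing a leftover valence electron — Be has the largest IE_3 here.
Tabulated IE_3 (kJ/mol): Be 14849, P 2914.
Putting it together, IE_3: P < Be.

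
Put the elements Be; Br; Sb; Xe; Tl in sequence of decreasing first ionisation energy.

Be is in period 2, group 2; Br is in period 4, group 17; Sb is in period 5, group 15; Xe is in period 5, group 18; Tl is in period 6, group 13.
Removing the outermost electron gets harder across a period and easier down a group.
These span different periods and groups, so the two trends combine.
Sb > Tl: relative to Tl, both the across-period and down-group shifts push Sb's first ionization energy up.
Be > Sb: period and group pull opposite ways; the down-group shift dominates (900 vs 831 kJ/mol).
Br > Be: the two effects oppose for this pair; the across-period effect wins (1140 vs 900 kJ/mol).
Xe > Br: the two effects oppose for this pair; the across-period effect wins (1170 vs 1140 kJ/mol).
Approximate values (kJ/mol): Be 900, Br 1140, Sb 831, Xe 1170, Tl 589.
So from highest to lowest: Xe > Br > Be > Sb > Tl.

Xe, Br, Be, Sb, Tl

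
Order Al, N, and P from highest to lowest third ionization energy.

The third ionization energy removes an electron from the +2 ion. For each element: Al²⁺ still has 1 valence electron; N²⁺ still has 3 valence electrons; P²⁺ still has 3 valence electrons.
All are still removing valence electrons, so compare the +2 ions as you would atoms: IE_3 generally rises across a period (higher Z_eff) and falls down a group (larger shell), subject to the usual subshell exceptions.
Valence configurations: Al²⁺ [Ne]3s¹, N²⁺ [He]2s²2p¹, P²⁺ [Ne]3s²3p¹.
Tabulated IE_3 (kJ/mol): Al 2745, N 4578, P 2914.
Putting it together, IE_3: Al < P < N.

N > P > Al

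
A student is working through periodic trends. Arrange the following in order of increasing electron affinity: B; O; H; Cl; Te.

B < H < O < Te < Cl

H is in period 1, group 1; B is in period 2, group 13; O is in period 2, group 16; Cl is in period 3, group 17; Te is in period 5, group 16.
Adding an electron releases more energy for atoms nearer the top right (short of the noble gases).
Here both period and group differ, so the two effects have to be weighed against each other.
H > B: the two effects oppose for this pair; the down-group effect wins (73 vs 27 kJ/mol).
O > H: the two effects oppose for this pair; the across-period effect wins (141 vs 73 kJ/mol).
Te > O: this pair runs against the simple trend — see the exception note.
Cl > Te: both effects reinforce here, so Cl is clearly the higher of the two.
Note the exception: Te has a higher electron affinity than O, contrary to the simple trend — O's compact 2p subshell gives strong electron–electron repulsion on the added electron.
Approximate values (kJ/mol): H 73, B 27, O 141, Cl 349, Te 190.
So from lowest to highest: B < H < O < Te < Cl.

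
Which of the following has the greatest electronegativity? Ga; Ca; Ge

Ge

Atoms toward the upper right of the periodic table pull bonding electrons most strongly.
All lie in period 4, so electronegativity increases left to right.
The greatest electronegativity among these belongs to Ge.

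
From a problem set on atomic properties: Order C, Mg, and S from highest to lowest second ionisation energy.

After 1 electron has been removed, what remains? C⁺ still has 3 valence electrons; Mg⁺ still has 1 valence electron; S⁺ still has 5 valence electrons.
All are still removing valence electrons, so compare the +1 ions as you would atoms: IE_2 generally rises across a period (higher Z_eff) and falls down a group (larger shell), subject to the usual subshell exceptions.
Valence configurations: C⁺ [He]2s²2p¹, Mg⁺ [Ne]3s¹, S⁺ [Ne]3s²3p³.
The numbers (kJ/mol): C 2353, Mg 1451, S 2252.
So the second ionization energies run Mg < S < C.

C > S > Mg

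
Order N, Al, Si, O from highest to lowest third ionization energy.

O, N, Si, Al

The third ionization energy removes an electron from the +2 ion. For each element: N²⁺ still has 3 valence electrons; Al²⁺ still has 1 valence electron; Si²⁺ still has 2 valence electrons; O²⁺ still has 4 valence electrons.
All are still removing valence electrons, so compare the +2 ions as you would atoms: IE_3 generally rises across a period (higher Z_eff) and falls down a group (larger shell), subject to the usual subshell exceptions.
Valence configurations: N²⁺ [He]2s²2p¹, Al²⁺ [Ne]3s¹, Si²⁺ [Ne]3s², O²⁺ [He]2s²2p².
The numbers (kJ/mol): N 4578, Al 2745, Si 3232, O 5300.
Putting it together, IE_3: Al < Si < N < O.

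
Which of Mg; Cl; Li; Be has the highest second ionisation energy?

Li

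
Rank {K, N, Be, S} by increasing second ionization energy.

Be, S, N, K

IE_2 is the cost of taking one more electron from the +1 cation: K⁺ is the bare [Ar] core; N⁺ still has 4 valence electrons; Be⁺ still has 1 valence electron; S⁺ still has 5 valence electrons.
Pulling an electron out of a noble-gas core costs far more than removing a remaining valence electron, so K sits at the high end of IE_2.
Valence configurations: N⁺ [He]2s²2p², Be⁺ [He]2s¹, S⁺ [Ne]3s²3p³.
Tabulated IE_2 (kJ/mol): K 3052, N 2856, Be 1757, S 2252.
Hence IE_2: Be < S < N < K.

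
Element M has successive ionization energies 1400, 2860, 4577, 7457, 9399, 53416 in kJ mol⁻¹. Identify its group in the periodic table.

Group 15

Look for the largest jump between consecutive ionization energies: IE6/IE5 ≈ 5.7, far larger than any earlier ratio.
That jump marks the point where a core electron is being removed. So the atom has 5 valence electrons.
A main-group element with 5 valence electrons is in group 15.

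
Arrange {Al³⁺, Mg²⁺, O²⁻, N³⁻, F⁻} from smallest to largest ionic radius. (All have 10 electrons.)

All of these have 10 electrons, so size is governed by nuclear charge alone: the more protons, the stronger the pull on the same electron cloud, and the smaller the ion.
Nuclear charges: Al³⁺ (Z=13), Mg²⁺ (Z=12), F⁻ (Z=9), O²⁻ (Z=8), N³⁻ (Z=7).
Smallest to largest: Al³⁺ < Mg²⁺ < F⁻ < O²⁻ < N³⁻.

Al³⁺ < Mg²⁺ < F⁻ < O²⁻ < N³⁻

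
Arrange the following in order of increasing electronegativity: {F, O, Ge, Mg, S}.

O is in period 2, group 16; F is in period 2, group 17; Mg is in period 3, group 2; S is in period 3, group 16; Ge is in period 4, group 14.
Atoms toward the upper right of the periodic table pull bonding electrons most strongly.
Here both period and group differ, so the two effects have to be weighed against each other.
Ge > Mg: period and group pull opposite ways; the across-period shift dominates (2.01 vs 1.31).
S > Ge: relative to Ge, both the across-period and down-group shifts push S's electronegativity up.
O > S: O sits above S in group 16, so the down-group effect alone puts O higher.
F > O: both are in period 2; the period trend gives F the larger value.
For reference (Pauling): O 3.44, F 3.98, Mg 1.31, S 2.58, Ge 2.01.
So from lowest to highest: Mg < Ge < S < O < F.

Mg < Ge < S < O < F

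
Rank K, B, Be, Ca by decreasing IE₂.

K > B > Be > Ca

After 1 electron has been removed, what remains? K⁺ is the bare [Ar] core; B⁺ still has 2 valence electrons; Be⁺ still has 1 valence electron; Ca⁺ still has 1 valence electron.
Breaking into a closed-shell core is much more expensive than removing a leftover valence electron — K has the largest IE_2 here.
Valence configurations: B⁺ [He]2s², Be⁺ [He]2s¹, Ca⁺ [Ar]4s¹.
The numbers (kJ/mol): K 3052, B 2427, Be 1757, Ca 1145.
So the second ionization energies run Ca < Be < B < K.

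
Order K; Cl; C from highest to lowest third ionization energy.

IE_3 is the cost of taking one more electron from the +2 cation: K²⁺ is already 1 electron into the core; Cl²⁺ still has 5 valence electrons; C²⁺ still has 2 valence electrons.
Usually core removal costs more than valence removal, but here the competition is close: a tightly held n=2 valence electron can cost more to remove than an n=3 core electron, so the actual values have to decide it.
Valence configurations: Cl²⁺ [Ne]3s²3p³, C²⁺ [He]2s².
Tabulated IE_3 (kJ/mol): K 4420, Cl 3822, C 4620.
Hence IE_3: Cl < K < C.

C > K > Cl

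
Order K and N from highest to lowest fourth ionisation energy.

N > K

After 3 electrons have been removed, what remains? K³⁺ is already 2 electrons into the core; N³⁺ still has 2 valence electrons.
Usually core removal costs more than valence removal, but here the competition is close: a tightly held n=2 valence electron can cost more to remove than an n=3 core electron, so the actual values have to decide it.
Approximate IE_4 values (kJ/mol): K 5877, N 7475.
So the fourth ionization energies run K < N.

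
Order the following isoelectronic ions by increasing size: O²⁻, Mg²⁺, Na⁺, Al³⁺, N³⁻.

All of these have 10 electrons, so size is governed by nuclear charge alone: the more protons, the stronger the pull on the same electron cloud, and the smaller the ion.
Nuclear charges: Al³⁺ (Z=13), Mg²⁺ (Z=12), Na⁺ (Z=11), O²⁻ (Z=8), N³⁻ (Z=7).
Smallest to largest: Al³⁺ < Mg²⁺ < Na⁺ < O²⁻ < N³⁻.

Al³⁺ < Mg²⁺ < Na⁺ < O²⁻ < N³⁻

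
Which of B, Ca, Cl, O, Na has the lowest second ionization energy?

The second ionization energy removes an electron from the +1 ion. For each element: B⁺ still has 2 valence electrons; Ca⁺ still has 1 valence electron; Cl⁺ still has 6 valence electrons; O⁺ still has 5 valence electrons; Na⁺ is the bare [Ne] core.
Breaking into a closed-shell core is much more expensive than removing a leftover valence electron — Na has the largest IE_2 here.
Valence configurations: B⁺ [He]2s², Ca⁺ [Ar]4s¹, Cl⁺ [Ne]3s²3p⁴, O⁺ [He]2s²2p³.
Tabulated IE_2 (kJ/mol): B 2427, Ca 1145, Cl 2298, O 3388, Na 4562.
Putting it together, IE_2: Ca < Cl < B < O < Na.

Ca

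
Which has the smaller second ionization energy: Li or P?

P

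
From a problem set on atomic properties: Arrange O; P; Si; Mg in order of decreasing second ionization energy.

IE_2 is the cost of taking one more electron from the +1 cation: O⁺ still has 5 valence electrons; P⁺ still has 4 valence electrons; Si⁺ still has 3 valence electrons; Mg⁺ still has 1 valence electron.
All are still removing valence electrons, so compare the +1 ions as you would atoms: IE_2 generally rises across a period (higher Z_eff) and falls down a group (larger shell), subject to the usual subshell exceptions.
Valence configurations: O⁺ [He]2s²2p³, P⁺ [Ne]3s²3p², Si⁺ [Ne]3s²3p¹, Mg⁺ [Ne]3s¹.
Approximate IE_2 values (kJ/mol): O 3388, P 1907, Si 1577, Mg 1451.
Hence IE_2: Mg < Si < P < O.

O, P, Si, Mg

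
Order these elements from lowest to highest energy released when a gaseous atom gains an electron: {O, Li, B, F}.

B < Li < O < F

Li is in period 2, group 1; B is in period 2, group 13; O is in period 2, group 16; F is in period 2, group 17.
Electron affinity generally becomes more exothermic across a period toward the halogens and less exothermic down a group.
All lie in period 2; the across-period trend (electron affinity increases left to right) applies, with the exception below.
Note the exception: Li has a higher electron affinity than B, contrary to the simple trend — B's ns²np¹ configuration gives only a small electron affinity — the sparsely filled np subshell binds an added electron weakly.
For reference (kJ/mol): Li 60, B 27, O 141, F 328.
So from lowest to highest: B < Li < O < F.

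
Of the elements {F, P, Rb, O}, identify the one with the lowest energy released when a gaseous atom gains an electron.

O is in period 2, group 16; F is in period 2, group 17; P is in period 3, group 15; Rb is in period 5, group 1.
Adding an electron releases more energy for atoms nearer the top right (short of the noble gases).
These span different periods and groups, so the two trends combine.
P > Rb: both effects reinforce here, so P is clearly the higher of the two.
O > P: relative to P, both the across-period and down-group shifts push O's electron affinity up.
F > O: both are in period 2; the period trend gives F the larger value.
Tabulated electron affinity (kJ/mol): O 141, F 328, P 72, Rb 47.
The lowest energy released when a gaseous atom gains an electron among these belongs to Rb.

Rb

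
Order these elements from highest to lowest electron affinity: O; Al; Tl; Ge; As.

O is in period 2, group 16; Al is in period 3, group 13; Ge is in period 4, group 14; As is in period 4, group 15; Tl is in period 6, group 13.
EA tends to increase across a period and decrease down a group, though the pattern is less regular than for IE or radius.
These span different periods and groups, so the two trends combine.
Al > Tl: Al sits above Tl in group 13, so the down-group effect alone puts Al higher.
As > Al: period and group pull opposite ways; the across-period shift dominates (78 vs 42 kJ/mol).
Ge > As: this pair runs against the simple trend — see the exception note.
O > Ge: both effects reinforce here, so O is clearly the higher of the two.
Note the exception: Ge has a higher electron affinity than As, contrary to the simple trend — adding an electron to As's half-filled 4p³ is unfavourable, so Ge (4p²) has the more exothermic EA.
Tabulated electron affinity (kJ/mol): O 141, Al 42, Ge 119, As 78, Tl 19.
So from highest to lowest: O > Ge > As > Al > Tl.

O > Ge > As > Al > Tl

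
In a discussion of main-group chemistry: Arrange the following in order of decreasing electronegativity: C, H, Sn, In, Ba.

H is in period 1, group 1; C is in period 2, group 14; In is in period 5, group 13; Sn is in period 5, group 14; Ba is in period 6, group 2.
Atoms toward the upper right of the periodic table pull bonding electrons most strongly.
These span different periods and groups, so the two trends combine.
In > Ba: both effects reinforce here, so In is clearly the higher of the two.
Sn > In: both are in period 5; the period trend gives Sn the larger value.
H > Sn: period and group pull opposite ways; the down-group shift dominates (2.20 vs 1.96).
C > H: period and group pull opposite ways; the across-period shift dominates (2.55 vs 2.20).
Approximate values (Pauling): H 2.20, C 2.55, In 1.78, Sn 1.96, Ba 0.89.
So from highest to lowest: C > H > Sn > In > Ba.

C > H > Sn > In > Ba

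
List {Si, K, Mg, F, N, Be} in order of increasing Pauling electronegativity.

Be is in period 2, group 2; N is in period 2, group 15; F is in period 2, group 17; Mg is in period 3, group 2; Si is in period 3, group 14; K is in period 4, group 1.
Smaller atoms with higher effective nuclear charge are more electronegative.
Here both period and group differ, so the two effects have to be weighed against each other.
Mg > K: relative to K, both the across-period and down-group shifts push Mg's electronegativity up.
Be > Mg: they share group 2; the group trend gives Be the larger value.
Si > Be: the two effects oppose for this pair; the across-period effect wins (1.90 vs 1.57).
N > Si: both effects reinforce here, so N is clearly the higher of the two.
F > N: F lies to the right of N in period 2, so the across-period effect alone puts F higher.
Tabulated electronegativity (Pauling): Be 1.57, N 3.04, F 3.98, Mg 1.31, Si 1.90, K 0.82.
So from lowest to highest: K < Mg < Be < Si < N < F.

K, Mg, Be, Si, N, F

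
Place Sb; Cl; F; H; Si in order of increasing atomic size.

H is in period 1, group 1; F is in period 2, group 17; Si is in period 3, group 14; Cl is in period 3, group 17; Sb is in period 5, group 15.
Atomic radius shrinks across a period as nuclear charge pulls the same shell inward, and grows down a group as new shells are added.
Here both period and group differ, so the two effects have to be weighed against each other.
F > H: the two effects oppose for this pair; the down-group effect wins (64 vs 32 pm).
Cl > F: Cl sits below F in group 17, so the down-group effect alone puts Cl larger.
Si > Cl: Si lies to the left of Cl in period 3, so the across-period effect alone puts Si larger.
Sb > Si: period and group pull opposite ways; the down-group shift dominates (140 vs 116 pm).
For reference (pm): H 32, F 64, Si 116, Cl 99, Sb 140.
So from smallest to largest: H < F < Cl < Si < Sb.

H < F < Cl < Si < Sb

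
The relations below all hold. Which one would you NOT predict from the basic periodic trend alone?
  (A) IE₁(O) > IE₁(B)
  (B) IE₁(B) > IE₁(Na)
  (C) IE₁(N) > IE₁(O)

(C)

The general trend: IE₁ increases across a period and decreases down a group.
(A) O (period 2, group 16) vs B (period 2, group 13): the stated order agrees with the simple trend.
(B) B (period 2, group 13) vs Na (period 3, group 1): the stated order agrees with the simple trend.
(C) N (period 2, group 15) vs O (period 2, group 16): the stated order contradicts the simple trend.
The exception is (C): pairing an electron in O's 2p⁴ costs repulsion energy, so O ionizes more easily than half-filled N (2p³).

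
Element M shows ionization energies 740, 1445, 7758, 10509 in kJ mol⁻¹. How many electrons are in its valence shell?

2

Look for the largest jump between consecutive ionization energies: IE3/IE2 ≈ 5.4, far larger than any earlier ratio.
That jump marks the point where a core electron is being removed. So the atom has 2 valence electrons.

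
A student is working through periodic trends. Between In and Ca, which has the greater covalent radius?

Ca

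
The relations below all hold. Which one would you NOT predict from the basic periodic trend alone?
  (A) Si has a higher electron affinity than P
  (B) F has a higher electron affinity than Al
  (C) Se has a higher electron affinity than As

The general trend: electron affinity increases across a period and decreases down a group.
(A) Si (period 3, group 14) vs P (period 3, group 15): the stated order contradicts the simple trend.
(B) F (period 2, group 17) vs Al (period 3, group 13): the stated order agrees with the simple trend.
(C) Se (period 4, group 16) vs As (period 4, group 15): the stated order agrees with the simple trend.
The exception is (A): adding an electron to P's half-filled 3p³ is unfavourable, so Si (3p²) has the more exothermic EA.

(A)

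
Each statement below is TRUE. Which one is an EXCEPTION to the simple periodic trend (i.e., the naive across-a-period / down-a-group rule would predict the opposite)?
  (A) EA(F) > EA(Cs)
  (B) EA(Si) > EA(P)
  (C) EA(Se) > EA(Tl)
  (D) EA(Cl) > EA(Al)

The general trend: electron affinity increases across a period and decreases down a group.
(A) F (period 2, group 17) vs Cs (period 6, group 1): the stated order agrees with the simple trend.
(B) Si (period 3, group 14) vs P (period 3, group 15): the stated order contradicts the simple trend.
(C) Se (period 4, group 16) vs Tl (period 6, group 13): the stated order agrees with the simple trend.
(D) Cl (period 3, group 17) vs Al (period 3, group 13): the stated order agrees with the simple trend.
The exception is (B): adding an electron to P's half-filled 3p³ is unfavourable, so Si (3p²) has the more exothermic EA.

(B)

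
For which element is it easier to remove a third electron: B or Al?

Al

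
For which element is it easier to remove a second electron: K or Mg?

Mg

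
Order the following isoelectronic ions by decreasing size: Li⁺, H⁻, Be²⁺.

H⁻ > Li⁺ > Be²⁺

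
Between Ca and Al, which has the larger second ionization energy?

Consider each +1 ion: Ca⁺ still has 1 valence electron; Al⁺ still has 2 valence electrons.
All are still removing valence electrons, so compare the +1 ions as you would atoms: IE_2 generally rises across a period (higher Z_eff) and falls down a group (larger shell), subject to the usual subshell exceptions.
Valence configurations: Ca⁺ [Ar]4s¹, Al⁺ [Ne]3s².
Tabulated IE_2 (kJ/mol): Ca 1145, Al 1817.
Overall IE_2 order: Ca < Al.

Al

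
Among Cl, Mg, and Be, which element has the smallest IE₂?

Mg

Consider each +1 ion: Cl⁺ still has 6 valence electrons; Mg⁺ still has 1 valence electron; Be⁺ still has 1 valence electron.
All are still removing valence electrons, so compare the +1 ions as you would atoms: IE_2 generally rises across a period (higher Z_eff) and falls down a group (larger shell), subject to the usual subshell exceptions.
Valence configurations: Cl⁺ [Ne]3s²3p⁴, Mg⁺ [Ne]3s¹, Be⁺ [He]2s¹.
Approximate IE_2 values (kJ/mol): Cl 2298, Mg 1451, Be 1757.
Hence IE_2: Mg < Be < Cl.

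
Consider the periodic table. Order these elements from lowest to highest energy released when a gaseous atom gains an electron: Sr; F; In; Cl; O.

Sr < In < O < F < Cl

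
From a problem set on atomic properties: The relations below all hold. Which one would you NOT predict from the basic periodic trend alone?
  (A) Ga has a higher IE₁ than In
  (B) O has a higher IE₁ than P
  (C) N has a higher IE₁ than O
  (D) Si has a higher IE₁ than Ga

(C)

The general trend: IE₁ increases across a period and decreases down a group.
(A) Ga (period 4, group 13) vs In (period 5, group 13): the stated order agrees with the simple trend.
(B) O (period 2, group 16) vs P (period 3, group 15): the stated order agrees with the simple trend.
(C) N (period 2, group 15) vs O (period 2, group 16): the stated order contradicts the simple trend.
(D) Si (period 3, group 14) vs Ga (period 4, group 13): the stated order agrees with the simple trend.
The exception is (C): pairing an electron in O's 2p⁴ costs repulsion energy, so O ionizes more easily than half-filled N (2p³).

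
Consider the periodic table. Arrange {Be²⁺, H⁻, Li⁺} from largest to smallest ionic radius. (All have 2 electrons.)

H⁻, Li⁺, Be²⁺

All of these have 2 electrons, so size is governed by nuclear charge alone: the more protons, the stronger the pull on the same electron cloud, and the smaller the ion.
Nuclear charges: Be²⁺ (Z=4), Li⁺ (Z=3), H⁻ (Z=1).
Largest to smallest: H⁻ > Li⁺ > Be²⁺.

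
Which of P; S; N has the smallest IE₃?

After 2 electrons have been removed, what remains? P²⁺ still has 3 valence electrons; S²⁺ still has 4 valence electrons; N²⁺ still has 3 valence electrons.
All are still removing valence electrons, so compare the +2 ions as you would atoms: IE_3 generally rises across a period (higher Z_eff) and falls down a group (larger shell), subject to the usual subshell exceptions.
Valence configurations: P²⁺ [Ne]3s²3p¹, S²⁺ [Ne]3s²3p², N²⁺ [He]2s²2p¹.
Approximate IE_3 values (kJ/mol): P 2914, S 3357, N 4578.
So the third ionization energies run P < S < N.

P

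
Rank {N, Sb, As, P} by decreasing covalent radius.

Sb, As, P, N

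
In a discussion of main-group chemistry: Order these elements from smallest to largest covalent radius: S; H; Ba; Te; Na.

H < S < Te < Na < Ba

H is in period 1, group 1; Na is in period 3, group 1; S is in period 3, group 16; Te is in period 5, group 16; Ba is in period 6, group 2.
Moving right in a period, electrons are added to the same shell under a stronger nuclear pull, so atoms get smaller; moving down, a new shell is opened and atoms get larger.
Here both period and group differ, so the two effects have to be weighed against each other.
S > H: period and group pull opposite ways; the down-group shift dominates (103 vs 32 pm).
Te > S: they share group 16; the group trend gives Te the larger value.
Na > Te: period and group pull opposite ways; the across-period shift dominates (155 vs 136 pm).
Ba > Na: period and group pull opposite ways; the down-group shift dominates (196 vs 155 pm).
Tabulated atomic radius (pm): H 32, Na 155, S 103, Te 136, Ba 196.
So from smallest to largest: H < S < Te < Na < Ba.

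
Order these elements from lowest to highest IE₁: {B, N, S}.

B < S < N

Across a period the outer electron is held more tightly (higher IE₁); down a group it sits in a higher shell, more shielded, and comes off more easily.
These span different periods and groups, so the two trends combine.
S > B: the two effects oppose for this pair; the across-period effect wins (1000 vs 801 kJ/mol).
N > S: period and group pull opposite ways; the down-group shift dominates (1402 vs 1000 kJ/mol).
Tabulated first ionization energy (kJ/mol): B 801, N 1402, S 1000.
So from lowest to highest: B < S < N.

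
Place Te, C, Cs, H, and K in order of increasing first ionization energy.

Cs, K, Te, C, H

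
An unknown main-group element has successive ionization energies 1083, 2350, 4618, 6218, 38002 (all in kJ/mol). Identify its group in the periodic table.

Look for the largest jump between consecutive ionization energies: IE5/IE4 ≈ 6.1, far larger than any earlier ratio.
That jump marks the point where a core electron is being removed. So the atom has 4 valence electrons.
A main-group element with 4 valence electrons is in group 14.

Group 14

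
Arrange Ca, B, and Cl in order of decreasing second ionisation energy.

Consider each +1 ion: Ca⁺ still has 1 valence electron; B⁺ still has 2 valence electrons; Cl⁺ still has 6 valence electrons.
All are still removing valence electrons, so compare the +1 ions as you would atoms: IE_2 generally rises across a period (higher Z_eff) and falls down a group (larger shell), subject to the usual subshell exceptions.
Valence configurations: Ca⁺ [Ar]4s¹, B⁺ [He]2s², Cl⁺ [Ne]3s²3p⁴.
Tabulated IE_2 (kJ/mol): Ca 1145, B 2427, Cl 2298.
Overall IE_2 order: Ca < Cl < B.

B > Cl > Ca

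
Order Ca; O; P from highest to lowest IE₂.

Consider each +1 ion: Ca⁺ still has 1 valence electron; O⁺ still has 5 valence electrons; P⁺ still has 4 valence electrons.
All are still removing valence electrons, so compare the +1 ions as you would atoms: IE_2 generally rises across a period (higher Z_eff) and falls down a group (larger shell), subject to the usual subshell exceptions.
Valence configurations: Ca⁺ [Ar]4s¹, O⁺ [He]2s²2p³, P⁺ [Ne]3s²3p².
Approximate IE_2 values (kJ/mol): Ca 1145, O 3388, P 1907.
Hence IE_2: Ca < P < O.

O, P, Ca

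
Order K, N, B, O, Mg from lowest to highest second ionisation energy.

Mg < B < N < K < O

Consider each +1 ion: K⁺ is the bare [Ar] core; N⁺ still has 4 valence electrons; B⁺ still has 2 valence electrons; O⁺ still has 5 valence electrons; Mg⁺ still has 1 valence electron.
Usually core removal costs more than valence removal, but here the competition is close: a tightly held n=2 valence electron can cost more to remove than an n=3 core electron, so the actual values have to decide it.
Valence configurations: N⁺ [He]2s²2p², B⁺ [He]2s², O⁺ [He]2s²2p³, Mg⁺ [Ne]3s¹.
The numbers (kJ/mol): K 3052, N 2856, B 2427, O 3388, Mg 1451.
Overall IE_2 order: Mg < B < N < K < O.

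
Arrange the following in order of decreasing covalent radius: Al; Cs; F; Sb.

Cs, Sb, Al, F

F is in period 2, group 17; Al is in period 3, group 13; Sb is in period 5, group 15; Cs is in period 6, group 1.
Atomic radius shrinks across a period as nuclear charge pulls the same shell inward, and grows down a group as new shells are added.
Neither a single period nor a single group — weigh both effects.
Al > F: both effects reinforce here, so Al is clearly the larger of the two.
Sb > Al: period and group pull opposite ways; the down-group shift dominates (140 vs 126 pm).
Cs > Sb: both effects reinforce here, so Cs is clearly the larger of the two.
Approximate values (pm): F 64, Al 126, Sb 140, Cs 232.
So from largest to smallest: Cs > Sb > Al > F.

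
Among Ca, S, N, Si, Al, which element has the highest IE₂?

N

After 1 electron has been removed, what remains? Ca⁺ still has 1 valence electron; S⁺ still has 5 valence electrons; N⁺ still has 4 valence electrons; Si⁺ still has 3 valence electrons; Al⁺ still has 2 valence electrons.
All are still removing valence electrons, so compare the +1 ions as you would atoms: IE_2 generally rises across a period (higher Z_eff) and falls down a group (larger shell), subject to the usual subshell exceptions.
Valence configurations: Ca⁺ [Ar]4s¹, S⁺ [Ne]3s²3p³, N⁺ [He]2s²2p², Si⁺ [Ne]3s²3p¹, Al⁺ [Ne]3s².
Si⁺ loses a lone 3p electron whereas Al⁺ must break into a filled 3s² pair, so IE_2(Al) > IE_2(Si) even though Si has the higher nuclear charge.
Tabulated IE_2 (kJ/mol): Ca 1145, S 2252, N 2856, Si 1577, Al 1817.
So the second ionization energies run Ca < Si < Al < S < N.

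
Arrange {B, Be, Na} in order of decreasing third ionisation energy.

Consider each +2 ion: B²⁺ still has 1 valence electron; Be²⁺ is the bare [He] core; Na²⁺ is already 1 electron into the core.
Core electrons are held far more tightly than valence electrons, so Na and Be top the IE_3 order.
Tabulated IE_3 (kJ/mol): B 3660, Be 14849, Na 6910.
Putting it together, IE_3: B < Na < Be.

Be > Na > B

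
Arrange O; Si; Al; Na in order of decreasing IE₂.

The second ionization energy removes an electron from the +1 ion. For each element: O⁺ still has 5 valence electrons; Si⁺ still has 3 valence electrons; Al⁺ still has 2 valence electrons; Na⁺ is the bare [Ne] core.
Breaking into a closed-shell core is much more expensive than removing a leftover valence electron — Na has the largest IE_2 here.
Valence configurations: O⁺ [He]2s²2p³, Si⁺ [Ne]3s²3p¹, Al⁺ [Ne]3s².
Si⁺ loses a lone 3p electron whereas Al⁺ must break into a filled 3s² pair, so IE_2(Al) > IE_2(Si) even though Si has the higher nuclear charge.
Approximate IE_2 values (kJ/mol): O 3388, Si 1577, Al 1817, Na 4562.
So the second ionization energies run Si < Al < O < Na.

Na, O, Al, Si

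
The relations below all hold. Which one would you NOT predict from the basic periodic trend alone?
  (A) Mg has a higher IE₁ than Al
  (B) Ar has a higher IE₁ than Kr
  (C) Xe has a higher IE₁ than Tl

(A)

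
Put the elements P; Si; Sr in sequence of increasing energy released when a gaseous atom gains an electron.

Sr < P < Si

Si is in period 3, group 14; P is in period 3, group 15; Sr is in period 5, group 2.
Electron affinity generally becomes more exothermic across a period toward the halogens and less exothermic down a group.
Here both period and group differ, so the two effects have to be weighed against each other.
P > Sr: relative to Sr, both the across-period and down-group shifts push P's electron affinity up.
Si > P: this pair runs against the simple trend — see the exception note.
Note the exception: Si has a higher electron affinity than P, contrary to the simple trend — adding an electron to P's half-filled 3p³ is unfavourable, so Si (3p²) has the more exothermic EA.
Approximate values (kJ/mol): Si 134, P 72, Sr 5.
So from lowest to highest: Sr < P < Si.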